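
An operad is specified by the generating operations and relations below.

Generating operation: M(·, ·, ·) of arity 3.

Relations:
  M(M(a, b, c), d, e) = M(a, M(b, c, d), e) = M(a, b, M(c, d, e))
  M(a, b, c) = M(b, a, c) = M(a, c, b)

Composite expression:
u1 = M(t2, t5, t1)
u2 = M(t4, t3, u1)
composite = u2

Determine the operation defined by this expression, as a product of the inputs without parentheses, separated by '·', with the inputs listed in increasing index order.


t1 · t2 · t3 · t4 · t5


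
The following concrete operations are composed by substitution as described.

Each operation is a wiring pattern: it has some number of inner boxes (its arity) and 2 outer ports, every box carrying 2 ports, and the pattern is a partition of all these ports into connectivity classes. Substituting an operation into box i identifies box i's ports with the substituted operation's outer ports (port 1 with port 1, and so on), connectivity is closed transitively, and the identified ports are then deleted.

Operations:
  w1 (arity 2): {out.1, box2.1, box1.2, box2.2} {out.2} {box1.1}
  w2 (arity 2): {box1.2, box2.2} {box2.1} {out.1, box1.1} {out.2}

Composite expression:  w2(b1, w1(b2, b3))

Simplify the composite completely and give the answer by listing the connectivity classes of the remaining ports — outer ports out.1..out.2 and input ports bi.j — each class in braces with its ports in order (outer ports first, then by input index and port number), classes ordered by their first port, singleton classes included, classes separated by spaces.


{out.1, b1.1} {out.2} {b1.2} {b2.1} {b2.2, b3.1, b3.2}

Reachability decides: close wires over w2-identified ports.
composing w1 on (b2, b3), with out.j its own outer ports: {out.1, b2.2, b3.1, b3.2} {out.2} {b2.1}
composing w2 on (b1, b2, b3), with out.j its own outer ports: {out.1, b1.1} {out.2} {b1.2} {b2.1} {b2.2, b3.1, b3.2}


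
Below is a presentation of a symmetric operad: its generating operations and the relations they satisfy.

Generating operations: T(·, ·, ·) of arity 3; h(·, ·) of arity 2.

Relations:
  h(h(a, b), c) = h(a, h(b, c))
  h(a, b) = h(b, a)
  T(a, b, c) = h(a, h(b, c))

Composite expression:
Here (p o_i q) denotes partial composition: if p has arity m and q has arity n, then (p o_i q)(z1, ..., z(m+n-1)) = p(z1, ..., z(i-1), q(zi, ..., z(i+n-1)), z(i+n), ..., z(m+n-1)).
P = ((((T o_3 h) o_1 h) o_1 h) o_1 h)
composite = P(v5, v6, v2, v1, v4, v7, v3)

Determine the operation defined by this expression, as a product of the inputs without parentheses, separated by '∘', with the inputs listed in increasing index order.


v1 ∘ v2 ∘ v3 ∘ v4 ∘ v5 ∘ v6 ∘ v7


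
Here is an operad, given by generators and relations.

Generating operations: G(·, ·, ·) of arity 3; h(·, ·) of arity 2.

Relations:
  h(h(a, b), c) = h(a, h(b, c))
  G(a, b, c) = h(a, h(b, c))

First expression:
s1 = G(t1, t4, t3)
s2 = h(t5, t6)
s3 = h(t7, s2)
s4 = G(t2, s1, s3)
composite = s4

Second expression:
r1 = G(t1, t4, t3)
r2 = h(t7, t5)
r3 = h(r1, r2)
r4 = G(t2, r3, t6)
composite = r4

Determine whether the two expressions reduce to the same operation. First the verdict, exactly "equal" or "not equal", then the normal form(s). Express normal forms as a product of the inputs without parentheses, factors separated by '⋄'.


equal; both compose to t2 ⋄ t1 ⋄ t4 ⋄ t3 ⋄ t7 ⋄ t5 ⋄ t6

In normal form, the first expression is t2 ⋄ t1 ⋄ t4 ⋄ t3 ⋄ t7 ⋄ t5 ⋄ t6
In normal form, the second expression is t2 ⋄ t1 ⋄ t4 ⋄ t3 ⋄ t7 ⋄ t5 ⋄ t6
One common form — equal.


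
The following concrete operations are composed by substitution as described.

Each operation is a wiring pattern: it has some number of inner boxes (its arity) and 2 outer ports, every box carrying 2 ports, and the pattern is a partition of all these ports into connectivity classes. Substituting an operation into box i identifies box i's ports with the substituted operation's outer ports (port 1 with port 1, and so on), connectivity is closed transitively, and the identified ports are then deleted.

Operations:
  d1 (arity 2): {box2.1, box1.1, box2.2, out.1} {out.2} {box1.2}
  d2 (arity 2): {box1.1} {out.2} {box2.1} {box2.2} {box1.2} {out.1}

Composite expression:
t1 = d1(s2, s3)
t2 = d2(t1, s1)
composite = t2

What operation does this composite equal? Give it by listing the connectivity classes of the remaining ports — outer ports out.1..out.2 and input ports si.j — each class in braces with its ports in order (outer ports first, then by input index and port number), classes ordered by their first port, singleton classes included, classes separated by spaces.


{out.1} {out.2} {s1.1} {s1.2} {s2.1, s3.1, s3.2} {s2.2}


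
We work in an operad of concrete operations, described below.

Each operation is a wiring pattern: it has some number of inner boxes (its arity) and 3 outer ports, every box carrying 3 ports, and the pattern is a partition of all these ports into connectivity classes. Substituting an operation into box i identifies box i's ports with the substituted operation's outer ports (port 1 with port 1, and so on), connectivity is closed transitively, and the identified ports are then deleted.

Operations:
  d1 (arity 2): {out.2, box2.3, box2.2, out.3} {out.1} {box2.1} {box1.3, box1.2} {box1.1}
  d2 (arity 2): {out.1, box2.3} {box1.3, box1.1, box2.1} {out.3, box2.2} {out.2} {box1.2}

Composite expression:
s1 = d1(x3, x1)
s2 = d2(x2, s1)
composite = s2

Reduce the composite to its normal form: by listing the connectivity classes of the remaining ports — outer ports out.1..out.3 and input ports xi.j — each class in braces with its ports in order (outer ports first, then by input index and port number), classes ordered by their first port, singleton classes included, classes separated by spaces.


Reachability decides: close wires over d2-identified ports.
composing d1 on (x3, x1), with out.j its own outer ports: {out.1} {out.2, out.3, x1.2, x1.3} {x1.1} {x3.1} {x3.2, x3.3}
composing d2 on (x2, x3, x1), with out.j its own outer ports: {out.1, out.3, x1.2, x1.3} {out.2} {x1.1} {x2.1, x2.3} {x2.2} {x3.1} {x3.2, x3.3}

{out.1, out.3, x1.2, x1.3} {out.2} {x1.1} {x2.1, x2.3} {x2.2} {x3.1} {x3.2, x3.3}


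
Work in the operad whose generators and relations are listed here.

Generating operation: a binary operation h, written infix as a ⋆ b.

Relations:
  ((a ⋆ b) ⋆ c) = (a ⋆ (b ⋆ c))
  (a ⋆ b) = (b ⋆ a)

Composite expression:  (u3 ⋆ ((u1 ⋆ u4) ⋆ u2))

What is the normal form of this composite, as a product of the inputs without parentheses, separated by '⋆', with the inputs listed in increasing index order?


With h associative and commutative, the u-input set is all that matters.
(u1 ⋆ u4) unparenthesizes to u1 ⋆ u4
((u1 ⋆ u4) ⋆ u2) unparenthesizes to u1 ⋆ u4 ⋆ u2
(u3 ⋆ ((u1 ⋆ u4) ⋆ u2)) unparenthesizes to u3 ⋆ u1 ⋆ u4 ⋆ u2
the factors in increasing index order: u1 ⋆ u2 ⋆ u3 ⋆ u4

u1 ⋆ u2 ⋆ u3 ⋆ u4


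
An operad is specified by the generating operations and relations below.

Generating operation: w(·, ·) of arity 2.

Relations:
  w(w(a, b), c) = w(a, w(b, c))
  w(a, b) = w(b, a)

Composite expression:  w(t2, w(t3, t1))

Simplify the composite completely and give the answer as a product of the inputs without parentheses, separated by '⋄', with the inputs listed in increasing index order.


t1 ⋄ t2 ⋄ t3

Shape and order are irrelevant to w; the t-input set decides.
w(t3, t1) spells out as t3 ⋄ t1
w(t2, w(t3, t1)) spells out as t2 ⋄ t3 ⋄ t1
putting the inputs in ascending order: t1 ⋄ t2 ⋄ t3


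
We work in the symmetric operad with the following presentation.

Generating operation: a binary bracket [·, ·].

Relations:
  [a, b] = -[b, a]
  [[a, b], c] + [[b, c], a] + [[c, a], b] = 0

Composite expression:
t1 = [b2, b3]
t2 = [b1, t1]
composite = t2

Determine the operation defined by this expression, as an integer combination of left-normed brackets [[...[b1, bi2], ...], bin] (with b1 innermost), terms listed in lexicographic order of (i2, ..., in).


[[b1, b2], b3] - [[b1, b3], b2]


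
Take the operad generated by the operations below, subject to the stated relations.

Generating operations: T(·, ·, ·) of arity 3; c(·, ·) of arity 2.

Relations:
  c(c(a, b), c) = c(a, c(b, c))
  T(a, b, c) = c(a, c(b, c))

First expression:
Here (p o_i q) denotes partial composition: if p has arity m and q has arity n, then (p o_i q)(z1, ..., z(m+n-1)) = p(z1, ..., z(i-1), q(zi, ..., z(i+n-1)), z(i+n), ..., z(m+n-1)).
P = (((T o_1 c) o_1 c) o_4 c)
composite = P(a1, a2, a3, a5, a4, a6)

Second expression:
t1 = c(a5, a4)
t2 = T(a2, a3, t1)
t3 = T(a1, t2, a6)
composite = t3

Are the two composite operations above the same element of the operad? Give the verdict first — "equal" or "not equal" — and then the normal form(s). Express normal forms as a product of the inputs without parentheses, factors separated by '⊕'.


Normal form of the first expression: a1 ⊕ a2 ⊕ a3 ⊕ a5 ⊕ a4 ⊕ a6
Normal form of the second expression: a1 ⊕ a2 ⊕ a3 ⊕ a5 ⊕ a4 ⊕ a6
One common form — equal.

equal; both compose to a1 ⊕ a2 ⊕ a3 ⊕ a5 ⊕ a4 ⊕ a6


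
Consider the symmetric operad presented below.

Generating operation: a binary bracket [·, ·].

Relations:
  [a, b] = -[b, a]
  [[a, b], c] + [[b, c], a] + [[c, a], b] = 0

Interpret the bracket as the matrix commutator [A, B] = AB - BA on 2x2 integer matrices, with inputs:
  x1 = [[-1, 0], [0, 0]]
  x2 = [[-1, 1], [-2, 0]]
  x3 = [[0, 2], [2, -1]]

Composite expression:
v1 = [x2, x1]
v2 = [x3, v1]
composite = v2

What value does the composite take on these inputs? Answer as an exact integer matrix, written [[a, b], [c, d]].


[[2, 1], [-2, -2]]

[x2, x1] = [[0, 1], [2, 0]]
[x3, [x2, x1]] = [[2, 1], [-2, -2]]


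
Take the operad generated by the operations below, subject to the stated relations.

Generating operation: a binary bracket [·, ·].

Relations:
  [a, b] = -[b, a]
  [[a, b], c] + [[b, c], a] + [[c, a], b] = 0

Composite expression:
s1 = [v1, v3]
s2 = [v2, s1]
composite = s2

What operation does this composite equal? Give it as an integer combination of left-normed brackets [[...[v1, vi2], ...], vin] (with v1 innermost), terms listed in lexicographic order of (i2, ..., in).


-[[v1, v3], v2]

Skip Jacobi rewriting: expand, keep v1-initial words, read off terms.
Composite bracket: [v2, [v1, v3]]
Expanding via [a, b] = ab - ba: 4 signed words (2^2 = 4).
The v1-initial words carry the normal form:
  v1v3v2 (sign -1) contributes -[[v1, v3], v2]


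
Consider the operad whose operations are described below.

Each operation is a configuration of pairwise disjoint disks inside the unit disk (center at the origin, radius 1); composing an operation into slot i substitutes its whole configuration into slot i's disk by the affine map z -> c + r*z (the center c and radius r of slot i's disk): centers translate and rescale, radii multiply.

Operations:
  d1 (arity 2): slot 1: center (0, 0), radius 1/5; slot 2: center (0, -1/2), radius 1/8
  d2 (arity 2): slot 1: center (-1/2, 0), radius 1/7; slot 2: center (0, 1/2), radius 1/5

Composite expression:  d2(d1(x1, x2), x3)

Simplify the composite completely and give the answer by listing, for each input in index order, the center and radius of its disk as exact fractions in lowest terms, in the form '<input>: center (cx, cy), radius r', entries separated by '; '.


Each x-disk chains the slot maps above it in d2; radii multiply.
tracing x1 down its 2-map path: center (-1/2, 0), radius 1/35
tracing x2 down its 2-map path: center (-1/2, -1/14), radius 1/56
tracing x3 down its 1-map path: center (0, 1/2), radius 1/5

x1: center (-1/2, 0), radius 1/35; x2: center (-1/2, -1/14), radius 1/56; x3: center (0, 1/2), radius 1/5


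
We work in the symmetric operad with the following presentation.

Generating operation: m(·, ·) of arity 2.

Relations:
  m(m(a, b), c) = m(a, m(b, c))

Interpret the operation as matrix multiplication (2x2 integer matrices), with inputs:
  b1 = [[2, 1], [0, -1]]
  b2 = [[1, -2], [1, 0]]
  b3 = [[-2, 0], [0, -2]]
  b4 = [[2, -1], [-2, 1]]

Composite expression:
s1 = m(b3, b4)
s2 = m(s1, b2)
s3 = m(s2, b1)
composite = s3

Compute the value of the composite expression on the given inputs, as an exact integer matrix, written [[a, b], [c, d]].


[[-4, -10], [4, 10]]

m(b3, b4) = [[-4, 2], [4, -2]]
m(m(b3, b4), b2) = [[-2, 8], [2, -8]]
m(m(m(b3, b4), b2), b1) = [[-4, -10], [4, 10]]


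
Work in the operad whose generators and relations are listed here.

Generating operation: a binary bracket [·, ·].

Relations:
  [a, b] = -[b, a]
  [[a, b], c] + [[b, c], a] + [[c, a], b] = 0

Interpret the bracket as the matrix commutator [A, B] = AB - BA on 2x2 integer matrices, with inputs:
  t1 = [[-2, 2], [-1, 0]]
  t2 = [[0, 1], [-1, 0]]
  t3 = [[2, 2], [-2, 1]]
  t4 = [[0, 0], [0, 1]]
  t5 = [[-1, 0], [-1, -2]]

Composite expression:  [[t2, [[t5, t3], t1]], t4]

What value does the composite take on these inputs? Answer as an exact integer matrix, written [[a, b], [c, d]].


[[0, 8], [-8, 0]]

[t5, t3] = [[2, 2], [1, -2]]
[[t5, t3], t1] = [[-4, 12], [2, 4]]
[t2, [[t5, t3], t1]] = [[14, 8], [8, -14]]
[[t2, [[t5, t3], t1]], t4] = [[0, 8], [-8, 0]]


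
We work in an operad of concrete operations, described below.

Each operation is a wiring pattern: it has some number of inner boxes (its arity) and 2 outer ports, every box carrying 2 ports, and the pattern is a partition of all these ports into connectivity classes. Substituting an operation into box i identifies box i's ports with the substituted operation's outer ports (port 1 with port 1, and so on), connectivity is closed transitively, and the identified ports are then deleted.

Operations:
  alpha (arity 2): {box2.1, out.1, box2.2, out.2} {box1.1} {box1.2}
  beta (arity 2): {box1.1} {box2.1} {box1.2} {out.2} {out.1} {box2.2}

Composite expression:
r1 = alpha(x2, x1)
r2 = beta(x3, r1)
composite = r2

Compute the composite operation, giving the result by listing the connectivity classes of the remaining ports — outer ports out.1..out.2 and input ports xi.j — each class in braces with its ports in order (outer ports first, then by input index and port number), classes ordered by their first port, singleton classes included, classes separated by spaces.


Reachability decides: close wires over beta-identified ports.
stage alpha: inputs (x2, x1), connectivity {out.1, out.2, x1.1, x1.2} {x2.1} {x2.2}, out.j its boundary
stage beta: inputs (x3, x2, x1), connectivity {out.1} {out.2} {x1.1, x1.2} {x2.1} {x2.2} {x3.1} {x3.2}, out.j its boundary

{out.1} {out.2} {x1.1, x1.2} {x2.1} {x2.2} {x3.1} {x3.2}


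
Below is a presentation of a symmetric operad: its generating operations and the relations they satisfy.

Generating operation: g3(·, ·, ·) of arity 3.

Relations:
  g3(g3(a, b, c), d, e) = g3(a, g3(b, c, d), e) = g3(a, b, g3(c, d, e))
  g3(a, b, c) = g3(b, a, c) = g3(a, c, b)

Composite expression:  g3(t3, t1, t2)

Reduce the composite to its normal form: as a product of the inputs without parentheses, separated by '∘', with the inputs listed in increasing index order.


t1 ∘ t2 ∘ t3


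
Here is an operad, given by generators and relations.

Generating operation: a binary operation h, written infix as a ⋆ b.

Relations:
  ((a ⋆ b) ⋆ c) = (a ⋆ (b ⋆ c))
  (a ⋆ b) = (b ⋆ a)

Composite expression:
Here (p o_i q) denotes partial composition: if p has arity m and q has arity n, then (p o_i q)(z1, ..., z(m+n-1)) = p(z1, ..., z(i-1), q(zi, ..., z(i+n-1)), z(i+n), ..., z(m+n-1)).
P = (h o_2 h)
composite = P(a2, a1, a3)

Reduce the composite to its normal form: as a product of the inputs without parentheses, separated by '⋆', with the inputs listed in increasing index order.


a1 ⋆ a2 ⋆ a3


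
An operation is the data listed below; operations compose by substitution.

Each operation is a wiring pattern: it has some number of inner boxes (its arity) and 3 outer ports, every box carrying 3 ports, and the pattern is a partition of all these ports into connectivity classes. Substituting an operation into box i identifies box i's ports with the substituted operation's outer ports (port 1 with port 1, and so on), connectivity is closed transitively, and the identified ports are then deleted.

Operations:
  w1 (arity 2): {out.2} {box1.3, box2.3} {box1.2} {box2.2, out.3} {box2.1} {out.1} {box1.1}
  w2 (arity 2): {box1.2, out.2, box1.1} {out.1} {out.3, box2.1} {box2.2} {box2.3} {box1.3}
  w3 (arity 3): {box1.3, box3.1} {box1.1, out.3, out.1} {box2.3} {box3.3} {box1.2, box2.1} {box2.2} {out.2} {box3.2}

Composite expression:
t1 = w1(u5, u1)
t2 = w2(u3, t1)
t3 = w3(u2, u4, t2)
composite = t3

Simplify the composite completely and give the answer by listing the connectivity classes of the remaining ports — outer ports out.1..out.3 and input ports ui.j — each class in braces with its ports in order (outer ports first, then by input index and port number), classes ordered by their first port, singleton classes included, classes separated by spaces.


{out.1, out.3, u2.1} {out.2} {u1.1} {u1.2} {u1.3, u5.3} {u2.2, u4.1} {u2.3} {u3.1, u3.2} {u3.3} {u4.2} {u4.3} {u5.1} {u5.2}

Treat the ports identified at w3 as solder joints: merge, then drop.
through w1, on inputs (u5, u1): {out.1} {out.2} {out.3, u1.2} {u1.1} {u1.3, u5.3} {u5.1} {u5.2} (out.j = stage outer ports)
through w2, on inputs (u3, u5, u1): {out.1} {out.2, u3.1, u3.2} {out.3} {u1.1} {u1.2} {u1.3, u5.3} {u3.3} {u5.1} {u5.2} (out.j = stage outer ports)
through w3, on inputs (u2, u4, u3, u5, u1): {out.1, out.3, u2.1} {out.2} {u1.1} {u1.2} {u1.3, u5.3} {u2.2, u4.1} {u2.3} {u3.1, u3.2} {u3.3} {u4.2} {u4.3} {u5.1} {u5.2} (out.j = stage outer ports)


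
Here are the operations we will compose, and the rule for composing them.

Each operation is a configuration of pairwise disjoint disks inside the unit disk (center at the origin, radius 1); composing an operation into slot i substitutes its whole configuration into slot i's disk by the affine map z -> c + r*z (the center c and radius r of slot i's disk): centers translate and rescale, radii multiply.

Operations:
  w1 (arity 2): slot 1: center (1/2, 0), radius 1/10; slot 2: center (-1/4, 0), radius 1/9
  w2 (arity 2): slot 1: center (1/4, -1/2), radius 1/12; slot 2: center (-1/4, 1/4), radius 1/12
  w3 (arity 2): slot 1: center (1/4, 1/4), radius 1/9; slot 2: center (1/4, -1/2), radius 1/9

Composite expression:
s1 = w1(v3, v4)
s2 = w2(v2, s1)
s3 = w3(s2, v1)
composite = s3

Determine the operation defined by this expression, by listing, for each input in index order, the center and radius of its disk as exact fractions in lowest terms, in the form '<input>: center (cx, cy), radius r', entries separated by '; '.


v1: center (1/4, -1/2), radius 1/9; v2: center (5/18, 7/36), radius 1/108; v3: center (49/216, 5/18), radius 1/1080; v4: center (95/432, 5/18), radius 1/972

Nesting under w3 composes maps z -> c + r*z down each v-path.
input v2: applying the 2 nested substitutions gives center (5/18, 7/36), radius 1/108
input v3: applying the 3 nested substitutions gives center (49/216, 5/18), radius 1/1080
input v4: applying the 3 nested substitutions gives center (95/432, 5/18), radius 1/972
input v1: applying the 1 nested substitution gives center (1/4, -1/2), radius 1/9


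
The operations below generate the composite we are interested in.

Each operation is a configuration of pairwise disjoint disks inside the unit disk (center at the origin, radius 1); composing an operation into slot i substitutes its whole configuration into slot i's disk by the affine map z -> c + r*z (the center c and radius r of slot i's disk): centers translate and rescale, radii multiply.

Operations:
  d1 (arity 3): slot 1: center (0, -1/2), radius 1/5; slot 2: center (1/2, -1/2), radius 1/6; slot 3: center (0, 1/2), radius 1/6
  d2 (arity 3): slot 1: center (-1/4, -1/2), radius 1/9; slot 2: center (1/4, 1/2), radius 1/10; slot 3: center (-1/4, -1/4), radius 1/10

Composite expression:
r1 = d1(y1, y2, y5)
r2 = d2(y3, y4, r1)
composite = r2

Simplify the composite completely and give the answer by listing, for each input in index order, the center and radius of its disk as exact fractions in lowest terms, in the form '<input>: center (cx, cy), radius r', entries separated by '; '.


y1: center (-1/4, -3/10), radius 1/50; y2: center (-1/5, -3/10), radius 1/60; y3: center (-1/4, -1/2), radius 1/9; y4: center (1/4, 1/2), radius 1/10; y5: center (-1/4, -1/5), radius 1/60


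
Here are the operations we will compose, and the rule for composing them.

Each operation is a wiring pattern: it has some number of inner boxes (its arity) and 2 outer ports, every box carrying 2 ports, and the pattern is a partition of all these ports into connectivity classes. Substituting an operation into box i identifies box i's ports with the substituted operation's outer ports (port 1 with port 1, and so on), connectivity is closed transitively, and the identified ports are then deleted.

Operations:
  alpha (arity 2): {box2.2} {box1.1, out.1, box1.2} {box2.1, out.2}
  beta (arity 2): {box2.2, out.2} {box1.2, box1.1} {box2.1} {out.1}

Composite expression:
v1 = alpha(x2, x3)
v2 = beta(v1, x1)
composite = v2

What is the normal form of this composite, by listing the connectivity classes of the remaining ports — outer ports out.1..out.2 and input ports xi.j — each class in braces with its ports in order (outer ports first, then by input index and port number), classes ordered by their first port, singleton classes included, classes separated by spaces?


{out.1} {out.2, x1.2} {x1.1} {x2.1, x2.2, x3.1} {x3.2}


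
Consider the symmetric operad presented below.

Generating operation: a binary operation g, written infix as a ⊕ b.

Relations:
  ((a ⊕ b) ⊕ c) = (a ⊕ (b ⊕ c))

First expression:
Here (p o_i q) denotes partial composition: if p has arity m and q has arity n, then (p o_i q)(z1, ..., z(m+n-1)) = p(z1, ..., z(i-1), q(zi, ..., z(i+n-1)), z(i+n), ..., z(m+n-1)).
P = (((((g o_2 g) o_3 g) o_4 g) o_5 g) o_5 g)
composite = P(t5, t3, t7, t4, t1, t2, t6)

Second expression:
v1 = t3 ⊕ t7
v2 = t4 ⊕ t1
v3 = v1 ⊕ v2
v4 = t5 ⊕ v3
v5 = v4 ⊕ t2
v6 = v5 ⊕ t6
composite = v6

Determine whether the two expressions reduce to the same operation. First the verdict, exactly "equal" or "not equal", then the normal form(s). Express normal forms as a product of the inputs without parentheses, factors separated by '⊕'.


equal: each reduces to t5 ⊕ t3 ⊕ t7 ⊕ t4 ⊕ t1 ⊕ t2 ⊕ t6

Reducing the first expression gives t5 ⊕ t3 ⊕ t7 ⊕ t4 ⊕ t1 ⊕ t2 ⊕ t6
Reducing the second expression gives t5 ⊕ t3 ⊕ t7 ⊕ t4 ⊕ t1 ⊕ t2 ⊕ t6
The forms coincide; equal.


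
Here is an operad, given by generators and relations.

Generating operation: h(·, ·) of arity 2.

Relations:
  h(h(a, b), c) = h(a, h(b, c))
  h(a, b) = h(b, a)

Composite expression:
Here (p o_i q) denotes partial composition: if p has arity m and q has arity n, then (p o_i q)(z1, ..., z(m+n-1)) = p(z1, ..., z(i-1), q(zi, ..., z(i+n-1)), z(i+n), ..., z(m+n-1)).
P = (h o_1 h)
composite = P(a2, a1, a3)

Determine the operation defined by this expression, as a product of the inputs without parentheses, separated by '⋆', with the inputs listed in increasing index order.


a1 ⋆ a2 ⋆ a3


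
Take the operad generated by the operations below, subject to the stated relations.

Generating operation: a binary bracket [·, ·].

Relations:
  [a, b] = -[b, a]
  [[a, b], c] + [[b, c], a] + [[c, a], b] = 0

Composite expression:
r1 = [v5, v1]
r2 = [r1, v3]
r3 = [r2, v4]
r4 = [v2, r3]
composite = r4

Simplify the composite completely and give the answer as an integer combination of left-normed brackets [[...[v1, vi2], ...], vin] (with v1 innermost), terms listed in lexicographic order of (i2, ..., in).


Expand each bracket as ab - ba; the v1-initial words give the coefficients.
Composite bracket: [v2, [[[v5, v1], v3], v4]]
Expanding via [a, b] = ab - ba: 16 signed words (2^4 = 16).
Only words starting with v1 matter:
  v1v5v3v4v2 appears with sign +1, giving the term +[[[[v1, v5], v3], v4], v2]

[[[[v1, v5], v3], v4], v2]


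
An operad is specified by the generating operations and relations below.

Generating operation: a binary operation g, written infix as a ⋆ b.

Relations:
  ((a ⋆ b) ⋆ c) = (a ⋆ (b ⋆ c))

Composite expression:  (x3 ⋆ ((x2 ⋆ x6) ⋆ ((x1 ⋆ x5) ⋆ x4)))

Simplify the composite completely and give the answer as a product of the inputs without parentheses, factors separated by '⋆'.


Under associativity of g, the answer is the x's in reading order.
(x2 ⋆ x6) flattens to x2 ⋆ x6
(x1 ⋆ x5) flattens to x1 ⋆ x5
((x1 ⋆ x5) ⋆ x4) flattens to x1 ⋆ x5 ⋆ x4
((x2 ⋆ x6) ⋆ ((x1 ⋆ x5) ⋆ x4)) flattens to x2 ⋆ x6 ⋆ x1 ⋆ x5 ⋆ x4
(x3 ⋆ ((x2 ⋆ x6) ⋆ ((x1 ⋆ x5) ⋆ x4))) flattens to x3 ⋆ x2 ⋆ x6 ⋆ x1 ⋆ x5 ⋆ x4

x3 ⋆ x2 ⋆ x6 ⋆ x1 ⋆ x5 ⋆ x4


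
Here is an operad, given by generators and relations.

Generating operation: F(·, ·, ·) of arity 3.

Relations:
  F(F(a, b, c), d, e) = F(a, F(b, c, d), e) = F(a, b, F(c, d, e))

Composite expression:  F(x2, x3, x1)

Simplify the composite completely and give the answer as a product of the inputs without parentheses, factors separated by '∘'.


x2 ∘ x3 ∘ x1

Key point: F is associative — brackets drop, the x-order remains.
F(x2, x3, x1) linearizes to x2 ∘ x3 ∘ x1


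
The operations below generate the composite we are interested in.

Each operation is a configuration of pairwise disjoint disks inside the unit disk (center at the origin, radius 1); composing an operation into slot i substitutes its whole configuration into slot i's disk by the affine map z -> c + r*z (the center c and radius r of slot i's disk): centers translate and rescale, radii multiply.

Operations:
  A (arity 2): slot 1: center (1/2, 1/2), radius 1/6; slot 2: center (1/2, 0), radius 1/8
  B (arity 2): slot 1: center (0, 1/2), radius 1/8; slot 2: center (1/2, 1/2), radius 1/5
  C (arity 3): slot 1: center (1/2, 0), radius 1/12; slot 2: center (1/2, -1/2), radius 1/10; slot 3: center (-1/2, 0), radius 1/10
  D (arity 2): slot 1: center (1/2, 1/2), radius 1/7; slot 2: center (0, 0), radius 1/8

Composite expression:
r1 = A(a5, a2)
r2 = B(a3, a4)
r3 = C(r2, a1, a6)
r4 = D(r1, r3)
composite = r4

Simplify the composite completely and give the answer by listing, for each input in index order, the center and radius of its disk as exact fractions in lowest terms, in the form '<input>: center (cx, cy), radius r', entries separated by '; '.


a1: center (1/16, -1/16), radius 1/80; a2: center (4/7, 1/2), radius 1/56; a3: center (1/16, 1/192), radius 1/768; a4: center (13/192, 1/192), radius 1/480; a5: center (4/7, 4/7), radius 1/42; a6: center (-1/16, 0), radius 1/80


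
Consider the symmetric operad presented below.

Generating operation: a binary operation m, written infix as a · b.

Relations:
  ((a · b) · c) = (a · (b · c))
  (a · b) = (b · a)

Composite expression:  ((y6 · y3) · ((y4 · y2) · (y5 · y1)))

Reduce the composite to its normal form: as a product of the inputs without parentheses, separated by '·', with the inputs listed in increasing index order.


y1 · y2 · y3 · y4 · y5 · y6

Reordering under m is free, so list the y-inputs canonically.
(y6 · y3) flattens to y6 · y3
(y4 · y2) flattens to y4 · y2
(y5 · y1) flattens to y5 · y1
((y4 · y2) · (y5 · y1)) flattens to y4 · y2 · y5 · y1
((y6 · y3) · ((y4 · y2) · (y5 · y1))) flattens to y6 · y3 · y4 · y2 · y5 · y1
rearranged into index order: y1 · y2 · y3 · y4 · y5 · y6


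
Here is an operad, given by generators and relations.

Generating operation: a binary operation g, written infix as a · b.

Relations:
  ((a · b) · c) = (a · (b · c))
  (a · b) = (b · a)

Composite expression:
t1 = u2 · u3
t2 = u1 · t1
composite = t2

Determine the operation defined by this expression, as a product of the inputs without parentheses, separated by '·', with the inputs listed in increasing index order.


u1 · u2 · u3

Key point: g commutes, so take the u-inputs in any fixed order.
(u2 · u3) linearizes to u2 · u3
(u1 · (u2 · u3)) linearizes to u1 · u2 · u3
the factors in increasing index order: u1 · u2 · u3


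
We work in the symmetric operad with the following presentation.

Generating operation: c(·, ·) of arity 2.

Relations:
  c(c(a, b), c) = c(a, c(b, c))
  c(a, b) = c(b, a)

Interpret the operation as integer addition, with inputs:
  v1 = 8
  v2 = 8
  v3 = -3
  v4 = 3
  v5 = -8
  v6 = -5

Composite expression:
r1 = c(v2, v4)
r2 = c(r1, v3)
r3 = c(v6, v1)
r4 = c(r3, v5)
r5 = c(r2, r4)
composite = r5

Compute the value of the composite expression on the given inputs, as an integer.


3

c(v2, v4) = 11
c(c(v2, v4), v3) = 8
c(v6, v1) = 3
c(c(v6, v1), v5) = -5
c(c(c(v2, v4), v3), c(c(v6, v1), v5)) = 3


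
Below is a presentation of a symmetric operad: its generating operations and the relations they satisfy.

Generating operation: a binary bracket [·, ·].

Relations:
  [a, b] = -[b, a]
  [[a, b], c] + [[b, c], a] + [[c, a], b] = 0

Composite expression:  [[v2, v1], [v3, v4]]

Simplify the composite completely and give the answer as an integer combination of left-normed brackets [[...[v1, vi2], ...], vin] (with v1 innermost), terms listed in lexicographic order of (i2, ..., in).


-[[[v1, v2], v3], v4] + [[[v1, v2], v4], v3]

Left-normed coefficients sit on the v1-initial expansion words.
Composite bracket: [[v2, v1], [v3, v4]]
Applying ab - ba throughout gives 8 signed words (2^3 = 8).
Coefficients come from the v1-initial words:
  sign of v1v2v3v4 is -1, so it contributes -[[[v1, v2], v3], v4]
  sign of v1v2v4v3 is +1, so it contributes +[[[v1, v2], v4], v3]


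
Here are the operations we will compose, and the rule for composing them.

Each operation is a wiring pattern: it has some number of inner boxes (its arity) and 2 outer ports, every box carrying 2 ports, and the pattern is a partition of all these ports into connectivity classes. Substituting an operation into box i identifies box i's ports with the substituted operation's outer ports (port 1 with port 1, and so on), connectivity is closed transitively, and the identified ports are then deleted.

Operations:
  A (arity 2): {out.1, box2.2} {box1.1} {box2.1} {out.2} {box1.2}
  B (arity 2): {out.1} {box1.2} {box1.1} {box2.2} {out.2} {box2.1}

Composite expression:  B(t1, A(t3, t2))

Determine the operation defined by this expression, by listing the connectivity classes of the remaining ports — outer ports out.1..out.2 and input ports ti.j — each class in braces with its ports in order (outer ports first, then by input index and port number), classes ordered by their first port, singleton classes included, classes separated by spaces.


{out.1} {out.2} {t1.1} {t1.2} {t2.1} {t2.2} {t3.1} {t3.2}

Substituting into B glues patterns; closure does the rest.
A over (t3, t2) gives {out.1, t2.2} {out.2} {t2.1} {t3.1} {t3.2}, out.j being that stage's outer ports
B over (t1, t3, t2) gives {out.1} {out.2} {t1.1} {t1.2} {t2.1} {t2.2} {t3.1} {t3.2}, out.j being that stage's outer ports


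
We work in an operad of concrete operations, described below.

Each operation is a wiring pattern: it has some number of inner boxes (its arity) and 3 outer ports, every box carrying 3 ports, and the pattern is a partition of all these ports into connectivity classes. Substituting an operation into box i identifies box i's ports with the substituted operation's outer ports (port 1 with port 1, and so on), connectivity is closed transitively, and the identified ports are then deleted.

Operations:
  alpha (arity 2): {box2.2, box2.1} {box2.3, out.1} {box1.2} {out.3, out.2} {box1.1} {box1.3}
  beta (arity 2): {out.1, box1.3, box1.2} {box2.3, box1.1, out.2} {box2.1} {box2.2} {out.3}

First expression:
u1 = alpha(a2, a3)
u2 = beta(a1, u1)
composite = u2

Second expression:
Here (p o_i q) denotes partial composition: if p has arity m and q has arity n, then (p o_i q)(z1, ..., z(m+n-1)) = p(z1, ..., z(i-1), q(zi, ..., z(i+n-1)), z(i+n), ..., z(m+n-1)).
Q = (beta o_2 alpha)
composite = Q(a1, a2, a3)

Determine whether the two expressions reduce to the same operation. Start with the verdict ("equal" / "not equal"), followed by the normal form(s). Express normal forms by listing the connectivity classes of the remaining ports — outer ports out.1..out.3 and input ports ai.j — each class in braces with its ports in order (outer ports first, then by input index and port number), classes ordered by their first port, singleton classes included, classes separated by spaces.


The first expression reduces to {out.1, a1.2, a1.3} {out.2, a1.1} {out.3} {a2.1} {a2.2} {a2.3} {a3.1, a3.2} {a3.3}
The second expression reduces to {out.1, a1.2, a1.3} {out.2, a1.1} {out.3} {a2.1} {a2.2} {a2.3} {a3.1, a3.2} {a3.3}
Same normal form: equal.

equal; the common form is {out.1, a1.2, a1.3} {out.2, a1.1} {out.3} {a2.1} {a2.2} {a2.3} {a3.1, a3.2} {a3.3}


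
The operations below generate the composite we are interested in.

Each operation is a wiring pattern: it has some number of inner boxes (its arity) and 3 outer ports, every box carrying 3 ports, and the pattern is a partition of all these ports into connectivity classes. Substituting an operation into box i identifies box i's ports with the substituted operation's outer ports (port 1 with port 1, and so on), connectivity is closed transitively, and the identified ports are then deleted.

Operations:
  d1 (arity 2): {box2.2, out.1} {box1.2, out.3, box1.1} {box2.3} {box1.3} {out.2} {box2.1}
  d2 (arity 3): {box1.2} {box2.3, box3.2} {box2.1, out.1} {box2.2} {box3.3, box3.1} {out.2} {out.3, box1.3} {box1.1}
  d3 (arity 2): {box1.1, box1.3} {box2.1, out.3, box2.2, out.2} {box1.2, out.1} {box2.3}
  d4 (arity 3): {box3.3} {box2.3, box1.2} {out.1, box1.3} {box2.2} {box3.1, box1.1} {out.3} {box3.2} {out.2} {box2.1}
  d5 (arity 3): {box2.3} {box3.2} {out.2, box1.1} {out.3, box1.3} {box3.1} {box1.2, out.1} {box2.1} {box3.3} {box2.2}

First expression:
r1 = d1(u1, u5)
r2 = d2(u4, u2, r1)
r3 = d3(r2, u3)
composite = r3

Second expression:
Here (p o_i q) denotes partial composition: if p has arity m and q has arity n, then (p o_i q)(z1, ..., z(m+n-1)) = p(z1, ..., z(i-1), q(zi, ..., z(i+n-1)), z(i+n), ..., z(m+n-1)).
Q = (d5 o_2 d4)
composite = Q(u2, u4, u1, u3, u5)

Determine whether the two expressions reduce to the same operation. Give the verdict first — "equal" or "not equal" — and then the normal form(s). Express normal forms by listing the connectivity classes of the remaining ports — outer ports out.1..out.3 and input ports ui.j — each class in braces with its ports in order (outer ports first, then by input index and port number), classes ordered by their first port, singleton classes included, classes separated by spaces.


not equal: they reduce to {out.1} {out.2, out.3, u3.1, u3.2} {u1.1, u1.2, u5.2} {u1.3} {u2.1, u4.3} {u2.2} {u2.3} {u3.3} {u4.1} {u4.2} {u5.1} {u5.3} and {out.1, u2.2} {out.2, u2.1} {out.3, u2.3} {u1.1} {u1.2} {u1.3, u4.2} {u3.1, u4.1} {u3.2} {u3.3} {u4.3} {u5.1} {u5.2} {u5.3}

The first expression reduces to {out.1} {out.2, out.3, u3.1, u3.2} {u1.1, u1.2, u5.2} {u1.3} {u2.1, u4.3} {u2.2} {u2.3} {u3.3} {u4.1} {u4.2} {u5.1} {u5.3}
The second expression reduces to {out.1, u2.2} {out.2, u2.1} {out.3, u2.3} {u1.1} {u1.2} {u1.3, u4.2} {u3.1, u4.1} {u3.2} {u3.3} {u4.3} {u5.1} {u5.2} {u5.3}
No match — not equal.


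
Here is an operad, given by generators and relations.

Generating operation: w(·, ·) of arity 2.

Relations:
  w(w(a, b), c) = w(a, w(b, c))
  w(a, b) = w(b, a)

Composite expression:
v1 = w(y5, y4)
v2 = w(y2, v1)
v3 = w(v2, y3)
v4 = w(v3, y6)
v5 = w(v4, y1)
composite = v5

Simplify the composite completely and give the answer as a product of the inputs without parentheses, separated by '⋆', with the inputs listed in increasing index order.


y1 ⋆ y2 ⋆ y3 ⋆ y4 ⋆ y5 ⋆ y6


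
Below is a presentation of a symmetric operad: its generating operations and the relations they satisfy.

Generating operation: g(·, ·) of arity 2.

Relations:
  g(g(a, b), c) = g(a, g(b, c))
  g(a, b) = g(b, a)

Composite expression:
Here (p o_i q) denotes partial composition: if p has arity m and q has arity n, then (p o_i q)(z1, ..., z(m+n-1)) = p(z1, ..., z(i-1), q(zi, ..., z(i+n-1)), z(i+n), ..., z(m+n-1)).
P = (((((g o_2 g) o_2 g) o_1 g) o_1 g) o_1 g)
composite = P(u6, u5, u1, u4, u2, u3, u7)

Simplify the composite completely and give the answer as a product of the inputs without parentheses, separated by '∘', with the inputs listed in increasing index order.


With g associative and commutative, the u-input set is all that matters.
g(u6, u5) spells out as u6 ∘ u5
g(g(u6, u5), u1) spells out as u6 ∘ u5 ∘ u1
g(g(g(u6, u5), u1), u4) spells out as u6 ∘ u5 ∘ u1 ∘ u4
g(u2, u3) spells out as u2 ∘ u3
g(g(u2, u3), u7) spells out as u2 ∘ u3 ∘ u7
g(g(g(g(u6, u5), u1), u4), g(g(u2, u3), u7)) spells out as u6 ∘ u5 ∘ u1 ∘ u4 ∘ u2 ∘ u3 ∘ u7
putting the inputs in ascending order: u1 ∘ u2 ∘ u3 ∘ u4 ∘ u5 ∘ u6 ∘ u7

u1 ∘ u2 ∘ u3 ∘ u4 ∘ u5 ∘ u6 ∘ u7


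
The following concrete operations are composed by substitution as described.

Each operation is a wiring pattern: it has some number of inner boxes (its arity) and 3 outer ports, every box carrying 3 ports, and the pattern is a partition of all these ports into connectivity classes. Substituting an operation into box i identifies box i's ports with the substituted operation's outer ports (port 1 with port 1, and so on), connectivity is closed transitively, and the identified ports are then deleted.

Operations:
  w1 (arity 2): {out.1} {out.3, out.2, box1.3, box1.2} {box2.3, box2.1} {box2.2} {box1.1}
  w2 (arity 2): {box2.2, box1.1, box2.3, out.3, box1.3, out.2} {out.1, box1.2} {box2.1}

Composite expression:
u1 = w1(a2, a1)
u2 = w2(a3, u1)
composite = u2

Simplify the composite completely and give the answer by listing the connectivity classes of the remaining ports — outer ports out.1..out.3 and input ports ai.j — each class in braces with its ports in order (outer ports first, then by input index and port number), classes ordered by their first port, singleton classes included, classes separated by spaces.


{out.1, a3.2} {out.2, out.3, a2.2, a2.3, a3.1, a3.3} {a1.1, a1.3} {a1.2} {a2.1}


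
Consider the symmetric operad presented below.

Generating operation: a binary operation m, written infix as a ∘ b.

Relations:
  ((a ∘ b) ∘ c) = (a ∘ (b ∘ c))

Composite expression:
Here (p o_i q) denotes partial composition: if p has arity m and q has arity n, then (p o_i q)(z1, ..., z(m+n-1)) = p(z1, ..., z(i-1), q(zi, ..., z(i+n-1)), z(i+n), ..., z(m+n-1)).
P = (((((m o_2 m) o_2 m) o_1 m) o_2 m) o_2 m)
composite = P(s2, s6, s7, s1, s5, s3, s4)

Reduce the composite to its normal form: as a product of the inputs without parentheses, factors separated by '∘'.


s2 ∘ s6 ∘ s7 ∘ s1 ∘ s5 ∘ s3 ∘ s4

The m-tree's shape is irrelevant; the s-reading-order decides.
(s6 ∘ s7) linearizes to s6 ∘ s7
((s6 ∘ s7) ∘ s1) linearizes to s6 ∘ s7 ∘ s1
(s2 ∘ ((s6 ∘ s7) ∘ s1)) linearizes to s2 ∘ s6 ∘ s7 ∘ s1
(s5 ∘ s3) linearizes to s5 ∘ s3
((s5 ∘ s3) ∘ s4) linearizes to s5 ∘ s3 ∘ s4
((s2 ∘ ((s6 ∘ s7) ∘ s1)) ∘ ((s5 ∘ s3) ∘ s4)) linearizes to s2 ∘ s6 ∘ s7 ∘ s1 ∘ s5 ∘ s3 ∘ s4


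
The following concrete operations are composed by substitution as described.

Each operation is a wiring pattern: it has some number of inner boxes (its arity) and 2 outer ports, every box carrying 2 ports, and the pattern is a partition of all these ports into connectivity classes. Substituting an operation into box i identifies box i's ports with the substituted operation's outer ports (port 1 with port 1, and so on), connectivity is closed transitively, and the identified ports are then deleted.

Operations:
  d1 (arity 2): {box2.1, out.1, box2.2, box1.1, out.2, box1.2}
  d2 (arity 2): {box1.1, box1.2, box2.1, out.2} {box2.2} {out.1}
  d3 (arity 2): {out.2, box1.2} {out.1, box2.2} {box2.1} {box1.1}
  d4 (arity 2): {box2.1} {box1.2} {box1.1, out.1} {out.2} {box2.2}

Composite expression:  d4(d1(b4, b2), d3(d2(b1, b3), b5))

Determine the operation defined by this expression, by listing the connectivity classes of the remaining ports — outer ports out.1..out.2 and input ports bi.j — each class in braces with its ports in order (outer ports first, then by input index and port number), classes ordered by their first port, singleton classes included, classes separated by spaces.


{out.1, b2.1, b2.2, b4.1, b4.2} {out.2} {b1.1, b1.2, b3.1} {b3.2} {b5.1} {b5.2}

Substituting into d4 glues patterns; closure does the rest.
the subtree at d1 composes to {out.1, out.2, b2.1, b2.2, b4.1, b4.2} on (b4, b2); out.j = own outer ports
the subtree at d2 composes to {out.1} {out.2, b1.1, b1.2, b3.1} {b3.2} on (b1, b3); out.j = own outer ports
the subtree at d3 composes to {out.1, b5.2} {out.2, b1.1, b1.2, b3.1} {b3.2} {b5.1} on (b1, b3, b5); out.j = own outer ports
the subtree at d4 composes to {out.1, b2.1, b2.2, b4.1, b4.2} {out.2} {b1.1, b1.2, b3.1} {b3.2} {b5.1} {b5.2} on (b4, b2, b1, b3, b5); out.j = own outer ports
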